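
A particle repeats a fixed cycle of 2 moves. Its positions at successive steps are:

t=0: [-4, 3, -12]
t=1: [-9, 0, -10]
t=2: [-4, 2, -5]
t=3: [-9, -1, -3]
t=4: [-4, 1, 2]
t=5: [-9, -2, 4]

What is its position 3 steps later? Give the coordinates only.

[-4, -1, 16]

Differencing gives [-5, -3, +2], [+5, +2, +5], [-5, -3, +2], [+5, +2, +5], [-5, -3, +2]. This is the pattern [-5, -3, +2], [+5, +2, +5] repeated.
step 6: apply [+5, +2, +5] → [-4, 0, 9]
step 7: apply [-5, -3, +2] → [-9, -3, 11]
step 8: apply [+5, +2, +5] → [-4, -1, 16]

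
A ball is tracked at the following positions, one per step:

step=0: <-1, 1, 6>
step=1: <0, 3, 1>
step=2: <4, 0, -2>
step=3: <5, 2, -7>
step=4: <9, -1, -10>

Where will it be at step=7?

<15, 0, -23>

The moves between consecutive positions are <+1, +2, -5>, <+4, -3, -3>, <+1, +2, -5>, <+4, -3, -3>; they repeat the 2-cycle [<+1, +2, -5>, <+4, -3, -3>].
step 5: apply <+1, +2, -5> → <10, 1, -15>
step 6: apply <+4, -3, -3> → <14, -2, -18>
step 7: apply <+1, +2, -5> → <15, 0, -23>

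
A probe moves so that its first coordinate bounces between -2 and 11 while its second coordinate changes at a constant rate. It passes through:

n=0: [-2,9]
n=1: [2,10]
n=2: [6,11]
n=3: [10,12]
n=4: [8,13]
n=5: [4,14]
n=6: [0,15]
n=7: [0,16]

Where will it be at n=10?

[10,19]

The first coordinate reflects between -2 and 11, moving 4 per step.
  step 8: 0 → 4
  step 9: 4 → 8
  step 10: 8 → 10
The second coordinate changes by +1 each step: at step 10 it is 19.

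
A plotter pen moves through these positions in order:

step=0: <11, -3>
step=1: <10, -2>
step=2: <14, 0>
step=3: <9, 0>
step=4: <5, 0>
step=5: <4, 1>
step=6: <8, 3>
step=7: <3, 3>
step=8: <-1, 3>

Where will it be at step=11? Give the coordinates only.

<-3, 6>

The moves between consecutive positions are <-1, +1>, <+4, +2>, <-5, +0>, <-4, +0>, <-1, +1>, <+4, +2>, <-5, +0>, <-4, +0>; they repeat the 4-cycle [<-1, +1>, <+4, +2>, <-5, +0>, <-4, +0>].
step 9: apply <-1, +1> → <-2, 4>
step 10: apply <+4, +2> → <2, 6>
step 11: apply <-5, +0> → <-3, 6>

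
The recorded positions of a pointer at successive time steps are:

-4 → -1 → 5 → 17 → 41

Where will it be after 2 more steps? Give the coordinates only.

The jumps are +3, +6, +12, +24 — a geometric progression with ratio 2.
step 5: 41 + 48 → 89
step 6: 89 + 96 → 185

185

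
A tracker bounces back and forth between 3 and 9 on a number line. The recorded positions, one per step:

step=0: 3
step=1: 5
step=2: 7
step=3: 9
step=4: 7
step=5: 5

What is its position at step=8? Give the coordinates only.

The value travels 2 per step and bounces off the walls at 3 and 9.
  step 6: 5 → 3
  step 7: 3 → 5
  step 8: 5 → 7

7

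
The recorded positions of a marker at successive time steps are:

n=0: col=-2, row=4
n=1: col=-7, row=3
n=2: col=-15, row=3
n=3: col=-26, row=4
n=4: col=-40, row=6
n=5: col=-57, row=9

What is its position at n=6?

Successive displacements: (-5,-1), (-8,+0), (-11,+1), (-14,+2), (-17,+3) — each changes by (-3,+1).
step 6: col=-57, row=9 + (-20,+4) → col=-77, row=13

col=-77, row=13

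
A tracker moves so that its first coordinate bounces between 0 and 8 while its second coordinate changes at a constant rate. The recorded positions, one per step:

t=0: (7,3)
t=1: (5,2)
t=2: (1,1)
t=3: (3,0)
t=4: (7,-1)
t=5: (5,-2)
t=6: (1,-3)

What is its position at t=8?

The first coordinate reflects between 0 and 8, moving 4 per step.
  step 7: 1 → 3
  step 8: 3 → 7
The second coordinate changes by -1 each step: at step 8 it is -5.

(7,-5)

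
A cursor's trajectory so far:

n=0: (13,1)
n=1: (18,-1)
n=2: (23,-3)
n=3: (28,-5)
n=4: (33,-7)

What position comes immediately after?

(38,-9)

Each step adds (+5,-2) to the position.
step 5: (33,-7) + (+5,-2) → (38,-9)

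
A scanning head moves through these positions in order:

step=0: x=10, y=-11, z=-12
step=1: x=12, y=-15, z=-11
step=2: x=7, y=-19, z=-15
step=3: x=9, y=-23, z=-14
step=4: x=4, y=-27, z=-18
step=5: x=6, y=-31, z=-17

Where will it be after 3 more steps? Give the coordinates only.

x=-2, y=-43, z=-24

The moves between consecutive positions are (+2,-4,+1), (-5,-4,-4), (+2,-4,+1), (-5,-4,-4), (+2,-4,+1); they repeat the 2-cycle [(+2,-4,+1), (-5,-4,-4)].
step 6: apply (-5,-4,-4) → x=1, y=-35, z=-21
step 7: apply (+2,-4,+1) → x=3, y=-39, z=-20
step 8: apply (-5,-4,-4) → x=-2, y=-43, z=-24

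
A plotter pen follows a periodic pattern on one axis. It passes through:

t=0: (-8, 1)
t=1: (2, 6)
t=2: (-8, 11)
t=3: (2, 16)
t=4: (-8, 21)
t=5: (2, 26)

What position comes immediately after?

(-8, 31)

The first coordinate repeats the cycle [-8, 2] with period 2; step 6 mod 2 = 0, giving -8.
The second coordinate changes by +5 each step, so at step 6 it is 1 + 6·(5) = 31.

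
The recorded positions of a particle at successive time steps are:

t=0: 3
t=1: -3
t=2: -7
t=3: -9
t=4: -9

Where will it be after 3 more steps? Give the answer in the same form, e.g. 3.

3

First differences are -6, -4, -2, +0; their common second difference is +2 (constant acceleration).
step 5: -9 + 2 → -7
step 6: -7 + 4 → -3
step 7: -3 + 6 → 3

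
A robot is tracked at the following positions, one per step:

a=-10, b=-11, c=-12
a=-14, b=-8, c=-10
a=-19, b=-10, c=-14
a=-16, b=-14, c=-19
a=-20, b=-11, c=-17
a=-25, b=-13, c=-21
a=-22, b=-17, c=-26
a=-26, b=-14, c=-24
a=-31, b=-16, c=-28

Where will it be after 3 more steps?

a=-37, b=-19, c=-35

Step-to-step displacements: (-4, +3, +2), (-5, -2, -4), (+3, -4, -5), (-4, +3, +2), (-5, -2, -4), (+3, -4, -5), (-4, +3, +2), (-5, -2, -4) — a repeating cycle of length 3.
step 9: apply (+3, -4, -5) → a=-28, b=-20, c=-33
step 10: apply (-4, +3, +2) → a=-32, b=-17, c=-31
step 11: apply (-5, -2, -4) → a=-37, b=-19, c=-35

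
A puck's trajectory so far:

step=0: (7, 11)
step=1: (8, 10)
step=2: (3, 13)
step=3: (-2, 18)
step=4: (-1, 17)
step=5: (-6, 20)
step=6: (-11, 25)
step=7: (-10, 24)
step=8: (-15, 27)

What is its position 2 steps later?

Differencing gives (+1, -1), (-5, +3), (-5, +5), (+1, -1), (-5, +3), (-5, +5), (+1, -1), (-5, +3). This is the pattern (+1, -1), (-5, +3), (-5, +5) repeated.
step 9: apply (-5, +5) → (-20, 32)
step 10: apply (+1, -1) → (-19, 31)

(-19, 31)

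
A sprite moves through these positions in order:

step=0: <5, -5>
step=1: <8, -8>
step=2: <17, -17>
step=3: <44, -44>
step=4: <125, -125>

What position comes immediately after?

The jumps are <+3, -3>, <+9, -9>, <+27, -27>, <+81, -81> — a geometric progression with ratio 3.
step 5: <125, -125> + <+243, -243> → <368, -368>

<368, -368>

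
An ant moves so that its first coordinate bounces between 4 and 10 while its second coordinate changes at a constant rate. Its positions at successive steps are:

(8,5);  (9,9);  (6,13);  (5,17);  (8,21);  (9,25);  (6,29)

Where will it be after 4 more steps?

(6,45)

The first coordinate travels 3 per step and bounces off the walls at 4 and 10.
  step 7: 6 → 5
  step 8: 5 → 8
  step 9: 8 → 9
  step 10: 9 → 6
The second coordinate changes by +4 each step: at step 10 it is 45.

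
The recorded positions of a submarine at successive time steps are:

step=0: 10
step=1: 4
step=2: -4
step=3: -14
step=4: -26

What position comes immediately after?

-40

Successive displacements: -6, -8, -10, -12 — each changes by -2.
step 5: -26 − 14 → -40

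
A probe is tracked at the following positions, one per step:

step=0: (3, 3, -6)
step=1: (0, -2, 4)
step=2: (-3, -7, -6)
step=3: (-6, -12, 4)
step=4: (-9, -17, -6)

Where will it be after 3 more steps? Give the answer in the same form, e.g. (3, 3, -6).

(-18, -32, 4)

The first coordinate changes by -3 each step, so at step 7 it is 3 + 7·(-3) = -18.
The second coordinate changes by -5 each step, so at step 7 it is 3 + 7·(-5) = -32.
The third coordinate repeats the cycle [-6, 4] with period 2; step 7 mod 2 = 1, giving 4.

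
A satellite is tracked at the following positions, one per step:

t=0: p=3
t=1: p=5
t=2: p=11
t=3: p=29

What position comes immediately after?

p=83

The jumps are +2, +6, +18 — a geometric progression with ratio 3.
step 4: 29 + 54 → p=83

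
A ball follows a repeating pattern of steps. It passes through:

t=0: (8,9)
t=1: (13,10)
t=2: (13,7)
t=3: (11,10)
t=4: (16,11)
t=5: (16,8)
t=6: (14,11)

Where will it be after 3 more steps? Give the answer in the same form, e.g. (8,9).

(17,12)

Differencing gives (+5,+1), (+0,-3), (-2,+3), (+5,+1), (+0,-3), (-2,+3). This is the pattern (+5,+1), (+0,-3), (-2,+3) repeated.
step 7: apply (+5,+1) → (19,12)
step 8: apply (+0,-3) → (19,9)
step 9: apply (-2,+3) → (17,12)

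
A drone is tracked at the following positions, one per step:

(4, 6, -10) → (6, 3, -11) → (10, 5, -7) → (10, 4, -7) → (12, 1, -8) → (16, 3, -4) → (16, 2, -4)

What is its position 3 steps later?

(22, 0, -1)

Differencing gives (+2, -3, -1), (+4, +2, +4), (+0, -1, +0), (+2, -3, -1), (+4, +2, +4), (+0, -1, +0). This is the pattern (+2, -3, -1), (+4, +2, +4), (+0, -1, +0) repeated.
step 7: apply (+2, -3, -1) → (18, -1, -5)
step 8: apply (+4, +2, +4) → (22, 1, -1)
step 9: apply (+0, -1, +0) → (22, 0, -1)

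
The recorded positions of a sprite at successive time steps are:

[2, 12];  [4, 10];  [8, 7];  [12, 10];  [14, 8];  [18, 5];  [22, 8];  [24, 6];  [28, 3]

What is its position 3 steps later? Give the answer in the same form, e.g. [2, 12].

[38, 1]

Step-to-step displacements: [+2, -2], [+4, -3], [+4, +3], [+2, -2], [+4, -3], [+4, +3], [+2, -2], [+4, -3] — a repeating cycle of length 3.
step 9: apply [+4, +3] → [32, 6]
step 10: apply [+2, -2] → [34, 4]
step 11: apply [+4, -3] → [38, 1]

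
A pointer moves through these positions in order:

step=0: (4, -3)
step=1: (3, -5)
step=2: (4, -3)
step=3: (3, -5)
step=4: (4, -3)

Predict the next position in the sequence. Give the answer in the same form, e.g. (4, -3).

(3, -5)

Consecutive displacements (-1, -2), (+1, +2), (-1, -2), (+1, +2) scale by a factor of -1 each step.
step 5: (4, -3) + (-1, -2) → (3, -5)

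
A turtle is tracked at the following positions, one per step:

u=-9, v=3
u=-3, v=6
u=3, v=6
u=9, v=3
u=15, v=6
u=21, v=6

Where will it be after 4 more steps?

u=45, v=3

U: linear, +6 per step → 45 at step 9.
V: cycles through 3, 6, 6 every 3 steps. Step 9 lands at position 0 of the cycle → 3.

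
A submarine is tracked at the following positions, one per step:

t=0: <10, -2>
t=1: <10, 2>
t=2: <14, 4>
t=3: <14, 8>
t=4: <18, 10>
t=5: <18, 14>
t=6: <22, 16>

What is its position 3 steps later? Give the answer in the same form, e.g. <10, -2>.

<26, 26>

The moves between consecutive positions are <+0, +4>, <+4, +2>, <+0, +4>, <+4, +2>, <+0, +4>, <+4, +2>; they repeat the 2-cycle [<+0, +4>, <+4, +2>].
step 7: apply <+0, +4> → <22, 20>
step 8: apply <+4, +2> → <26, 22>
step 9: apply <+0, +4> → <26, 26>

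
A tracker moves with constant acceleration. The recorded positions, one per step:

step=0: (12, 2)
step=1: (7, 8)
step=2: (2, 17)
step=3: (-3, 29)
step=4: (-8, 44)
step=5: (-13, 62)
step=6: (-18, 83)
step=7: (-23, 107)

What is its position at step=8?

(-28, 134)

First differences are (-5, +6), (-5, +9), (-5, +12), (-5, +15), (-5, +18), (-5, +21), (-5, +24); their common second difference is (+0, +3) (constant acceleration).
step 8: (-23, 107) + (-5, +27) → (-28, 134)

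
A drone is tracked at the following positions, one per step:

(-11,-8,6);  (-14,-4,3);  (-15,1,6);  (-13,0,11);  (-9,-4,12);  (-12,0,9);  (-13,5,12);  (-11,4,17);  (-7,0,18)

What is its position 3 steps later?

Differencing gives (-3,+4,-3), (-1,+5,+3), (+2,-1,+5), (+4,-4,+1), (-3,+4,-3), (-1,+5,+3), (+2,-1,+5), (+4,-4,+1). This is the pattern (-3,+4,-3), (-1,+5,+3), (+2,-1,+5), (+4,-4,+1) repeated.
step 9: apply (-3,+4,-3) → (-10,4,15)
step 10: apply (-1,+5,+3) → (-11,9,18)
step 11: apply (+2,-1,+5) → (-9,8,23)

(-9,8,23)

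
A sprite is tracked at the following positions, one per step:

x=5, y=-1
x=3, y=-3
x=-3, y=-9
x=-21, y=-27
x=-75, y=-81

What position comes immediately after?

x=-237, y=-243

Step-to-step displacements: (-2, -2), (-6, -6), (-18, -18), (-54, -54); each is 3× the previous.
step 5: x=-75, y=-81 + (-162, -162) → x=-237, y=-243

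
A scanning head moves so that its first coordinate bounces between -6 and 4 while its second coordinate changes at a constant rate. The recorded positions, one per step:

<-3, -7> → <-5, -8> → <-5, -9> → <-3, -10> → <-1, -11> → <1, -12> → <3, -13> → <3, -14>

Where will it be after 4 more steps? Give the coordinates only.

<-5, -18>

The first coordinate reflects between -6 and 4, moving 2 per step.
  step 8: 3 → 1
  step 9: 1 → -1
  step 10: -1 → -3
  step 11: -3 → -5
The second coordinate changes by -1 each step: at step 11 it is -18.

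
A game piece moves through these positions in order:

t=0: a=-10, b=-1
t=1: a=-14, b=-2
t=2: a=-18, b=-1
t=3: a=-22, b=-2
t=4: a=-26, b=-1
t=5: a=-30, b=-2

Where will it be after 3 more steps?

a=-42, b=-1

The a coordinate changes by -4 each step, so at step 8 it is -10 + 8·(-4) = -42.
The b coordinate repeats the cycle [-1, -2] with period 2; step 8 mod 2 = 0, giving -1.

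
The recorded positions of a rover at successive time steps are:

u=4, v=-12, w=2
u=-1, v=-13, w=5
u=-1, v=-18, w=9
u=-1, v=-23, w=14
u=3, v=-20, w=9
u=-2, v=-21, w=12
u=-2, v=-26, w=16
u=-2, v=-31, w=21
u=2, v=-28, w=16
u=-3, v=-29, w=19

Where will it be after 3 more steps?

u=1, v=-36, w=23

The moves between consecutive positions are (-5, -1, +3), (+0, -5, +4), (+0, -5, +5), (+4, +3, -5), (-5, -1, +3), (+0, -5, +4), (+0, -5, +5), (+4, +3, -5), (-5, -1, +3); they repeat the 4-cycle [(-5, -1, +3), (+0, -5, +4), (+0, -5, +5), (+4, +3, -5)].
step 10: apply (+0, -5, +4) → u=-3, v=-34, w=23
step 11: apply (+0, -5, +5) → u=-3, v=-39, w=28
step 12: apply (+4, +3, -5) → u=1, v=-36, w=23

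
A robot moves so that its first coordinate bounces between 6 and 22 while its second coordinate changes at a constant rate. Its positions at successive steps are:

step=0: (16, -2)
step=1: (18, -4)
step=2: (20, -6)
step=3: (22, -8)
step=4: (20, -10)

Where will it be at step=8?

The first coordinate reflects between 6 and 22, moving 2 per step.
  step 5: 20 → 18
  step 6: 18 → 16
  step 7: 16 → 14
  step 8: 14 → 12
The second coordinate changes by -2 each step: at step 8 it is -18.

(12, -18)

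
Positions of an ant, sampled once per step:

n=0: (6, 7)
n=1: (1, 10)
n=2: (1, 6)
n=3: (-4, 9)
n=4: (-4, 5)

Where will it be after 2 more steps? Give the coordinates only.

(-9, 4)

The moves between consecutive positions are (-5, +3), (+0, -4), (-5, +3), (+0, -4); they repeat the 2-cycle [(-5, +3), (+0, -4)].
step 5: apply (-5, +3) → (-9, 8)
step 6: apply (+0, -4) → (-9, 4)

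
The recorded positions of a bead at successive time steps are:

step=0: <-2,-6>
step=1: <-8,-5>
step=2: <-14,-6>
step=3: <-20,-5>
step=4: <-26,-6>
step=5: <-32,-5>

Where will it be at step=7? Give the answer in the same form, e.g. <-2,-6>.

<-44,-5>

The first coordinate changes by -6 each step, so at step 7 it is -2 + 7·(-6) = -44.
The second coordinate repeats the cycle [-6, -5] with period 2; step 7 mod 2 = 1, giving -5.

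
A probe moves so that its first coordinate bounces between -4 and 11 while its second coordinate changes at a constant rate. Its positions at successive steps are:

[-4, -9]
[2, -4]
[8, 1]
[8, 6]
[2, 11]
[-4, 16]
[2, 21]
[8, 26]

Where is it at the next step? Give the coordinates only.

The first coordinate reflects between -4 and 11, moving 6 per step.
  step 8: 8 → 8
The second coordinate changes by +5 each step: at step 8 it is 31.

[8, 31]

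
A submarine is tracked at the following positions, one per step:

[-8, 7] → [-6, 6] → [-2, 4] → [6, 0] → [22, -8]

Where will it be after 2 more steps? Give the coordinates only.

[118, -56]

Step-to-step displacements: [+2, -1], [+4, -2], [+8, -4], [+16, -8]; each is 2× the previous.
step 5: [22, -8] + [+32, -16] → [54, -24]
step 6: [54, -24] + [+64, -32] → [118, -56]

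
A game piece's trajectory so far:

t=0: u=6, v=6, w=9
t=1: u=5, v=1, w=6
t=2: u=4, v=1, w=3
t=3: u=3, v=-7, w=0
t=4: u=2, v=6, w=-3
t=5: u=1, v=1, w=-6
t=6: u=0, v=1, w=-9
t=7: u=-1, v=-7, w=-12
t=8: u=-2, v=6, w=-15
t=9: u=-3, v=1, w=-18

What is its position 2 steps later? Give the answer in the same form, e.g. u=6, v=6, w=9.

The u coordinate changes by -1 each step, so at step 11 it is 6 + 11·(-1) = -5.
The v coordinate repeats the cycle [6, 1, 1, -7] with period 4; step 11 mod 4 = 3, giving -7.
The w coordinate changes by -3 each step, so at step 11 it is 9 + 11·(-3) = -24.

u=-5, v=-7, w=-24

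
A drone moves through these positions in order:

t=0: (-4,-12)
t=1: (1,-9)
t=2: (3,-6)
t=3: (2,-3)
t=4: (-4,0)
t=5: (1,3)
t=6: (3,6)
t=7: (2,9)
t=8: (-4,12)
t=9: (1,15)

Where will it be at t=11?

The first coordinate repeats the cycle [-4, 1, 3, 2] with period 4; step 11 mod 4 = 3, giving 2.
The second coordinate changes by +3 each step, so at step 11 it is -12 + 11·(3) = 21.

(2,21)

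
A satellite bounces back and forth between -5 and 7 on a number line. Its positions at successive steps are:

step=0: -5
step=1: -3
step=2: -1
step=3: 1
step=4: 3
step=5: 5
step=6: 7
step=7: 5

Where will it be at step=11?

-3

The value travels 2 per step and bounces off the walls at -5 and 7.
  step 8: 5 → 3
  step 9: 3 → 1
  step 10: 1 → -1
  step 11: -1 → -3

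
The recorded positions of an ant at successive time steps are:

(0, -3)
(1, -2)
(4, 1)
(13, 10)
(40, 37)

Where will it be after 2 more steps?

(364, 361)

Step-to-step displacements: (+1, +1), (+3, +3), (+9, +9), (+27, +27); each is 3× the previous.
step 5: (40, 37) + (+81, +81) → (121, 118)
step 6: (121, 118) + (+243, +243) → (364, 361)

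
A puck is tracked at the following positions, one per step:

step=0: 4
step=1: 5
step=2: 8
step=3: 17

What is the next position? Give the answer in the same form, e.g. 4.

44

Step-to-step displacements: +1, +3, +9; each is 3× the previous.
step 4: 17 + 27 → 44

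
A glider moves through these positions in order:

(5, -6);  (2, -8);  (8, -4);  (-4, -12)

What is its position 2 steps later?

(-28, -28)

The jumps are (-3, -2), (+6, +4), (-12, -8) — a geometric progression with ratio -2.
step 4: (-4, -12) + (+24, +16) → (20, 4)
step 5: (20, 4) + (-48, -32) → (-28, -28)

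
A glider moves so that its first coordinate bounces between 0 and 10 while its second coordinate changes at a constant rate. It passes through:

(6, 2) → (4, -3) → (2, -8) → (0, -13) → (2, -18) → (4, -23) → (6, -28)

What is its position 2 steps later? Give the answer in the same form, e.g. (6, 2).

The first coordinate travels 2 per step and bounces off the walls at 0 and 10.
  step 7: 6 → 8
  step 8: 8 → 10
The second coordinate changes by -5 each step: at step 8 it is -38.

(10, -38)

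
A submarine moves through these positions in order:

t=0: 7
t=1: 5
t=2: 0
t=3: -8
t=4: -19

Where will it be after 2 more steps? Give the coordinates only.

Successive displacements: -2, -5, -8, -11 — each changes by -3.
step 5: -19 − 14 → -33
step 6: -33 − 17 → -50

-50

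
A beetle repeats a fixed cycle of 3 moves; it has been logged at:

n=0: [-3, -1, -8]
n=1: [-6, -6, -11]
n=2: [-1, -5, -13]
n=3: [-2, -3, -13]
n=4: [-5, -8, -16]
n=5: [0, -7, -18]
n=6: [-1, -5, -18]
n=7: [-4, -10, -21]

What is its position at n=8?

Differencing gives [-3, -5, -3], [+5, +1, -2], [-1, +2, +0], [-3, -5, -3], [+5, +1, -2], [-1, +2, +0], [-3, -5, -3]. This is the pattern [-3, -5, -3], [+5, +1, -2], [-1, +2, +0] repeated.
step 8: apply [+5, +1, -2] → [1, -9, -23]

[1, -9, -23]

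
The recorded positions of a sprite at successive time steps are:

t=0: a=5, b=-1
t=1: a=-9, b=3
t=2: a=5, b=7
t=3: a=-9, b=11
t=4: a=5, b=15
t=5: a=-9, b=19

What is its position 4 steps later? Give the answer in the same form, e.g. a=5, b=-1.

a=-9, b=35

The a coordinate repeats the cycle [5, -9] with period 2; step 9 mod 2 = 1, giving -9.
The b coordinate changes by +4 each step, so at step 9 it is -1 + 9·(4) = 35.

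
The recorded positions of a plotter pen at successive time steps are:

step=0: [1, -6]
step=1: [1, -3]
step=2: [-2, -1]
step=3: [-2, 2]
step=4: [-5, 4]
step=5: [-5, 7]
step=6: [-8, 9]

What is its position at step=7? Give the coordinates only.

Step-to-step displacements: [+0, +3], [-3, +2], [+0, +3], [-3, +2], [+0, +3], [-3, +2] — a repeating cycle of length 2.
step 7: apply [+0, +3] → [-8, 12]

[-8, 12]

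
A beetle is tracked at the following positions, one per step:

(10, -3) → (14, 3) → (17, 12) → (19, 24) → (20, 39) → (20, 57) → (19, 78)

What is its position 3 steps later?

(10, 159)

Taking differences between consecutive positions: (+4, +6), (+3, +9), (+2, +12), (+1, +15), (+0, +18), (-1, +21). These grow by (-1, +3) each step.
step 7: (19, 78) + (-2, +24) → (17, 102)
step 8: (17, 102) + (-3, +27) → (14, 129)
step 9: (14, 129) + (-4, +30) → (10, 159)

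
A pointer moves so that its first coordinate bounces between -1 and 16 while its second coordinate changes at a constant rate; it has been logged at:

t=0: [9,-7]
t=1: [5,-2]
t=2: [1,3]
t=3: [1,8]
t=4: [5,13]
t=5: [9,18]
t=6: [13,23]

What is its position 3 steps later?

[7,38]

The first coordinate travels 4 per step and bounces off the walls at -1 and 16.
  step 7: 13 → 15
  step 8: 15 → 11
  step 9: 11 → 7
The second coordinate changes by +5 each step: at step 9 it is 38.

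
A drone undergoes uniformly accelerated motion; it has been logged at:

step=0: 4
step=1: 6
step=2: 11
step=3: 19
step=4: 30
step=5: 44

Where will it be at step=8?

First differences are +2, +5, +8, +11, +14; their common second difference is +3 (constant acceleration).
step 6: 44 + 17 → 61
step 7: 61 + 20 → 81
step 8: 81 + 23 → 104

104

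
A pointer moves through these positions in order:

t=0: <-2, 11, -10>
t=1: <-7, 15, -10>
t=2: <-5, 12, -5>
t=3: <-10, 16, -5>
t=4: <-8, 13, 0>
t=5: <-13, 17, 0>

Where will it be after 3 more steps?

The moves between consecutive positions are <-5, +4, +0>, <+2, -3, +5>, <-5, +4, +0>, <+2, -3, +5>, <-5, +4, +0>; they repeat the 2-cycle [<-5, +4, +0>, <+2, -3, +5>].
step 6: apply <+2, -3, +5> → <-11, 14, 5>
step 7: apply <-5, +4, +0> → <-16, 18, 5>
step 8: apply <+2, -3, +5> → <-14, 15, 10>

<-14, 15, 10>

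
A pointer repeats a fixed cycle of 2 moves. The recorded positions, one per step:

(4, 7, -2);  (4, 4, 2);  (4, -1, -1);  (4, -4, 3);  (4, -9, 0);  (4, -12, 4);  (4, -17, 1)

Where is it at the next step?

(4, -20, 5)

The moves between consecutive positions are (+0, -3, +4), (+0, -5, -3), (+0, -3, +4), (+0, -5, -3), (+0, -3, +4), (+0, -5, -3); they repeat the 2-cycle [(+0, -3, +4), (+0, -5, -3)].
step 7: apply (+0, -3, +4) → (4, -20, 5)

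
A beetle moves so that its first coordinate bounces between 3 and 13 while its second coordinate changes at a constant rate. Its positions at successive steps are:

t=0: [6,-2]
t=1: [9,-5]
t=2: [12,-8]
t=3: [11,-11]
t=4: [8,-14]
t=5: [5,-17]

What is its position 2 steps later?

The first coordinate travels 3 per step and bounces off the walls at 3 and 13.
  step 6: 5 → 4
  step 7: 4 → 7
The second coordinate changes by -3 each step: at step 7 it is -23.

[7,-23]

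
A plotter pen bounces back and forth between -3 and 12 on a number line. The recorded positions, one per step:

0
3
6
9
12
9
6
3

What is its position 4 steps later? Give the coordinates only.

3

The value reflects between -3 and 12, moving 3 per step.
  step 8: 3 → 0
  step 9: 0 → -3
  step 10: -3 → 0
  step 11: 0 → 3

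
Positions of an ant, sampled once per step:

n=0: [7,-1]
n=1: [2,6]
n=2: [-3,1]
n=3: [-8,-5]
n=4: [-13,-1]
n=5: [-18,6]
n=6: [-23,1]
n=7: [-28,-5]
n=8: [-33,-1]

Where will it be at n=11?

[-48,-5]

First: linear, -5 per step → -48 at step 11.
Second: cycles through -1, 6, 1, -5 every 4 steps. Step 11 lands at position 3 of the cycle → -5.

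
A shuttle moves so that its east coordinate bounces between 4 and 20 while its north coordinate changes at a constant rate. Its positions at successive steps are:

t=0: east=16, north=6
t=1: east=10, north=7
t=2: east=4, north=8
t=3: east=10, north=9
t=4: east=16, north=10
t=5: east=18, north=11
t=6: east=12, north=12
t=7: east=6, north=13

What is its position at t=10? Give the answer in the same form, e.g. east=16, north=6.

east=20, north=16

The east coordinate travels 6 per step and bounces off the walls at 4 and 20.
  step 8: 6 → 8
  step 9: 8 → 14
  step 10: 14 → 20
The north coordinate changes by +1 each step: at step 10 it is 16.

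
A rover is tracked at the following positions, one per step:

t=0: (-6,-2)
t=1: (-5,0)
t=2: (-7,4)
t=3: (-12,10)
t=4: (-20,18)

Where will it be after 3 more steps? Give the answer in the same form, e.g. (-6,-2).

Taking differences between consecutive positions: (+1,+2), (-2,+4), (-5,+6), (-8,+8). These grow by (-3,+2) each step.
step 5: (-20,18) + (-11,+10) → (-31,28)
step 6: (-31,28) + (-14,+12) → (-45,40)
step 7: (-45,40) + (-17,+14) → (-62,54)

(-62,54)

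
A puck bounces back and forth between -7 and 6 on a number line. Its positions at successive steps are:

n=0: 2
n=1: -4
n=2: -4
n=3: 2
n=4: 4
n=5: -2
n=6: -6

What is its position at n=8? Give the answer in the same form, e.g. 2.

The value reflects between -7 and 6, moving 6 per step.
  step 7: -6 → 0
  step 8: 0 → 6

6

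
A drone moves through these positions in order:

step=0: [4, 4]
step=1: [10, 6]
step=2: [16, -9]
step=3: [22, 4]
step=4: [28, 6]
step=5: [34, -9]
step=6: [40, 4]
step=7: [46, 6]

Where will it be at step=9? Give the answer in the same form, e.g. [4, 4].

The first coordinate changes by +6 each step, so at step 9 it is 4 + 9·(6) = 58.
The second coordinate repeats the cycle [4, 6, -9] with period 3; step 9 mod 3 = 0, giving 4.

[58, 4]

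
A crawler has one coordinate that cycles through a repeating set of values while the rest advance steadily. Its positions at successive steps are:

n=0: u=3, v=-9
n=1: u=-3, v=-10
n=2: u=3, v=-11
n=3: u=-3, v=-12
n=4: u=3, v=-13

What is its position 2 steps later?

u=3, v=-15

U: cycles through 3, -3 every 2 steps. Step 6 lands at position 0 of the cycle → 3.
V: linear, -1 per step → -15 at step 6.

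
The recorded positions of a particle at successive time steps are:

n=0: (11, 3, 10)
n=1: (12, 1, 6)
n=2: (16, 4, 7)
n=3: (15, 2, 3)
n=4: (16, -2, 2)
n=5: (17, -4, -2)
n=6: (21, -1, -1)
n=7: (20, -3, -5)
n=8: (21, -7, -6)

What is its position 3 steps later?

The moves between consecutive positions are (+1, -2, -4), (+4, +3, +1), (-1, -2, -4), (+1, -4, -1), (+1, -2, -4), (+4, +3, +1), (-1, -2, -4), (+1, -4, -1); they repeat the 4-cycle [(+1, -2, -4), (+4, +3, +1), (-1, -2, -4), (+1, -4, -1)].
step 9: apply (+1, -2, -4) → (22, -9, -10)
step 10: apply (+4, +3, +1) → (26, -6, -9)
step 11: apply (-1, -2, -4) → (25, -8, -13)

(25, -8, -13)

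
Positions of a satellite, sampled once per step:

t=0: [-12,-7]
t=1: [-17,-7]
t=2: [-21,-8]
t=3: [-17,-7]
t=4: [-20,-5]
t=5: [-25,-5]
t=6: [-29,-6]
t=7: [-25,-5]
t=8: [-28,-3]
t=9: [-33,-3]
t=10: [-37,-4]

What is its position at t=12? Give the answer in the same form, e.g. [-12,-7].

Differencing gives [-5,+0], [-4,-1], [+4,+1], [-3,+2], [-5,+0], [-4,-1], [+4,+1], [-3,+2], [-5,+0], [-4,-1]. This is the pattern [-5,+0], [-4,-1], [+4,+1], [-3,+2] repeated.
step 11: apply [+4,+1] → [-33,-3]
step 12: apply [-3,+2] → [-36,-1]

[-36,-1]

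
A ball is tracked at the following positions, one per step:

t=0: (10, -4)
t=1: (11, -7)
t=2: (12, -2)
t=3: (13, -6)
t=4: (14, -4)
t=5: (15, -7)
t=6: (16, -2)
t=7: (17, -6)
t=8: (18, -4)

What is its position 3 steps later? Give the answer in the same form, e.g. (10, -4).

(21, -6)

The first coordinate changes by +1 each step, so at step 11 it is 10 + 11·(1) = 21.
The second coordinate repeats the cycle [-4, -7, -2, -6] with period 4; step 11 mod 4 = 3, giving -6.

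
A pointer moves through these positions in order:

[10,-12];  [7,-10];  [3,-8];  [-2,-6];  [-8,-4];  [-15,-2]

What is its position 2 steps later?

[-32,2]

Taking differences between consecutive positions: [-3,+2], [-4,+2], [-5,+2], [-6,+2], [-7,+2]. These grow by [-1,+0] each step.
step 6: [-15,-2] + [-8,+2] → [-23,0]
step 7: [-23,0] + [-9,+2] → [-32,2]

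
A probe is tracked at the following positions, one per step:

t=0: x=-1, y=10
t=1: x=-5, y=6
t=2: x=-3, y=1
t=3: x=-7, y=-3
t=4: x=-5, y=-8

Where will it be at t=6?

Differencing gives (-4, -4), (+2, -5), (-4, -4), (+2, -5). This is the pattern (-4, -4), (+2, -5) repeated.
step 5: apply (-4, -4) → x=-9, y=-12
step 6: apply (+2, -5) → x=-7, y=-17

x=-7, y=-17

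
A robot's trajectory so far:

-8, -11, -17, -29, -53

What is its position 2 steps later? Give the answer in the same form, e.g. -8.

-197

Consecutive displacements -3, -6, -12, -24 scale by a factor of 2 each step.
step 5: -53 − 48 → -101
step 6: -101 − 96 → -197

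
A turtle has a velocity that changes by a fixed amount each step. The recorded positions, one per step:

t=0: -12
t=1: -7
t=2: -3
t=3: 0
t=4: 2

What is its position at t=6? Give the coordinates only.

First differences are +5, +4, +3, +2; their common second difference is -1 (constant acceleration).
step 5: 2 + 1 → 3
step 6: 3 + 0 → 3

3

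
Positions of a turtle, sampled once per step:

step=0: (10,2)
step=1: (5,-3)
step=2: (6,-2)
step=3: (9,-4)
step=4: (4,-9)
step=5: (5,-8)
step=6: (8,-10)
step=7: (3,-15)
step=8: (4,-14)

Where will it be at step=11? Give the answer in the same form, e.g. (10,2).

(3,-20)

Step-to-step displacements: (-5,-5), (+1,+1), (+3,-2), (-5,-5), (+1,+1), (+3,-2), (-5,-5), (+1,+1) — a repeating cycle of length 3.
step 9: apply (+3,-2) → (7,-16)
step 10: apply (-5,-5) → (2,-21)
step 11: apply (+1,+1) → (3,-20)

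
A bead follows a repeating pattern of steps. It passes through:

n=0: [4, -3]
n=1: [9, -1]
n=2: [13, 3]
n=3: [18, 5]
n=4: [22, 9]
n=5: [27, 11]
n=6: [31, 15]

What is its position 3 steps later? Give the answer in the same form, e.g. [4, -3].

Differencing gives [+5, +2], [+4, +4], [+5, +2], [+4, +4], [+5, +2], [+4, +4]. This is the pattern [+5, +2], [+4, +4] repeated.
step 7: apply [+5, +2] → [36, 17]
step 8: apply [+4, +4] → [40, 21]
step 9: apply [+5, +2] → [45, 23]

[45, 23]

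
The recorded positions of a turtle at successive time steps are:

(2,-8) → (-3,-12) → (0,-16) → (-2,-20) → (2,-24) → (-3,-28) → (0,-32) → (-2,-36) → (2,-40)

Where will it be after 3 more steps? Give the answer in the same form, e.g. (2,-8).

First: cycles through 2, -3, 0, -2 every 4 steps. Step 11 lands at position 3 of the cycle → -2.
Second: linear, -4 per step → -52 at step 11.

(-2,-52)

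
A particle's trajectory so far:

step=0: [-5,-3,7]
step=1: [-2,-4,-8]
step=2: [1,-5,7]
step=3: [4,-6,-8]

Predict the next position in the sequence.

[7,-7,7]

First: linear, +3 per step → 7 at step 4.
Second: linear, -1 per step → -7 at step 4.
Third: cycles through 7, -8 every 2 steps. Step 4 lands at position 0 of the cycle → 7.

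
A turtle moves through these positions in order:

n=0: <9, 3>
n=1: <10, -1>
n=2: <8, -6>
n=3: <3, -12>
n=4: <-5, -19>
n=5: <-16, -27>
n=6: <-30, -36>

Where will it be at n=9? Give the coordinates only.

First differences are <+1, -4>, <-2, -5>, <-5, -6>, <-8, -7>, <-11, -8>, <-14, -9>; their common second difference is <-3, -1> (constant acceleration).
step 7: <-30, -36> + <-17, -10> → <-47, -46>
step 8: <-47, -46> + <-20, -11> → <-67, -57>
step 9: <-67, -57> + <-23, -12> → <-90, -69>

<-90, -69>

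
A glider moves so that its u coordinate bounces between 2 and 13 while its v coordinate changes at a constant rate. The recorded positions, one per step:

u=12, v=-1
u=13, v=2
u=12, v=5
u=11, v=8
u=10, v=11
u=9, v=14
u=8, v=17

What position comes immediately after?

The u coordinate reflects between 2 and 13, moving 1 per step.
  step 7: 8 → 7
The v coordinate changes by +3 each step: at step 7 it is 20.

u=7, v=20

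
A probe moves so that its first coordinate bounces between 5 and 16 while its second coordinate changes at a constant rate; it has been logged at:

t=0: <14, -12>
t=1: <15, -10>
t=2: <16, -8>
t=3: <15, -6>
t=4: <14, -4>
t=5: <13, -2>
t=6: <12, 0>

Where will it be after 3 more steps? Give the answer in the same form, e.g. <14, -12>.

<9, 6>

The first coordinate reflects between 5 and 16, moving 1 per step.
  step 7: 12 → 11
  step 8: 11 → 10
  step 9: 10 → 9
The second coordinate changes by +2 each step: at step 9 it is 6.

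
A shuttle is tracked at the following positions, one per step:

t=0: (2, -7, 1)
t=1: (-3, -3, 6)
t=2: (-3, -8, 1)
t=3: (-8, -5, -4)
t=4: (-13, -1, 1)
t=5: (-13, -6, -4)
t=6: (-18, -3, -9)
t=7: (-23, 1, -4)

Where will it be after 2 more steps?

(-28, -1, -14)

Step-to-step displacements: (-5, +4, +5), (+0, -5, -5), (-5, +3, -5), (-5, +4, +5), (+0, -5, -5), (-5, +3, -5), (-5, +4, +5) — a repeating cycle of length 3.
step 8: apply (+0, -5, -5) → (-23, -4, -9)
step 9: apply (-5, +3, -5) → (-28, -1, -14)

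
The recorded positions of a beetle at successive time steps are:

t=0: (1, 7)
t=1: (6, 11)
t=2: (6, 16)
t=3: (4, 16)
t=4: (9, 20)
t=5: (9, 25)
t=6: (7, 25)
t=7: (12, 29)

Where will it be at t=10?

(15, 38)

Differencing gives (+5, +4), (+0, +5), (-2, +0), (+5, +4), (+0, +5), (-2, +0), (+5, +4). This is the pattern (+5, +4), (+0, +5), (-2, +0) repeated.
step 8: apply (+0, +5) → (12, 34)
step 9: apply (-2, +0) → (10, 34)
step 10: apply (+5, +4) → (15, 38)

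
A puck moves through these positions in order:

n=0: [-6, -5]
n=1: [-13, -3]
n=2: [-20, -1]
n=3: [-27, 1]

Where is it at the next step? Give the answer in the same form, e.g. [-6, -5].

[-34, 3]

Each step adds [-7, +2] to the position.
step 4: [-27, 1] + [-7, +2] → [-34, 3]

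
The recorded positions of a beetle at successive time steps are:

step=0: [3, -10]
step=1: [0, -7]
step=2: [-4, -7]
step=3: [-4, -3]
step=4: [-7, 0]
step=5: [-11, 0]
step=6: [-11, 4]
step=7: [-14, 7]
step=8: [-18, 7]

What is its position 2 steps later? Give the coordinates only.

The moves between consecutive positions are [-3, +3], [-4, +0], [+0, +4], [-3, +3], [-4, +0], [+0, +4], [-3, +3], [-4, +0]; they repeat the 3-cycle [[-3, +3], [-4, +0], [+0, +4]].
step 9: apply [+0, +4] → [-18, 11]
step 10: apply [-3, +3] → [-21, 14]

[-21, 14]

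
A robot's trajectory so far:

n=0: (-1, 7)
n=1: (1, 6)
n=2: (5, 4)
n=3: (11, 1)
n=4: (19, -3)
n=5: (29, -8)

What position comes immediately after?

(41, -14)

Successive displacements: (+2, -1), (+4, -2), (+6, -3), (+8, -4), (+10, -5) — each changes by (+2, -1).
step 6: (29, -8) + (+12, -6) → (41, -14)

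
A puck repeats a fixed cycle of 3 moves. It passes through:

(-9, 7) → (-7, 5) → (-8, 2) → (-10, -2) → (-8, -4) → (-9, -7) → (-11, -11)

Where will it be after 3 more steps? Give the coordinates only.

(-12, -20)

The moves between consecutive positions are (+2, -2), (-1, -3), (-2, -4), (+2, -2), (-1, -3), (-2, -4); they repeat the 3-cycle [(+2, -2), (-1, -3), (-2, -4)].
step 7: apply (+2, -2) → (-9, -13)
step 8: apply (-1, -3) → (-10, -16)
step 9: apply (-2, -4) → (-12, -20)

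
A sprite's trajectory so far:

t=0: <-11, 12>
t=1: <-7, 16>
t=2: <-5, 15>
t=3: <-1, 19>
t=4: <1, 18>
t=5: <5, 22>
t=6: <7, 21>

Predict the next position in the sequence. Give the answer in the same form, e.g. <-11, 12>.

<11, 25>

The moves between consecutive positions are <+4, +4>, <+2, -1>, <+4, +4>, <+2, -1>, <+4, +4>, <+2, -1>; they repeat the 2-cycle [<+4, +4>, <+2, -1>].
step 7: apply <+4, +4> → <11, 25>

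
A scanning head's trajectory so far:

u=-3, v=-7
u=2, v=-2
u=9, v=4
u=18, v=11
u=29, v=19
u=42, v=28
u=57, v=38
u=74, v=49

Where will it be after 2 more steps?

Taking differences between consecutive positions: (+5,+5), (+7,+6), (+9,+7), (+11,+8), (+13,+9), (+15,+10), (+17,+11). These grow by (+2,+1) each step.
step 8: u=74, v=49 + (+19,+12) → u=93, v=61
step 9: u=93, v=61 + (+21,+13) → u=114, v=74

u=114, v=74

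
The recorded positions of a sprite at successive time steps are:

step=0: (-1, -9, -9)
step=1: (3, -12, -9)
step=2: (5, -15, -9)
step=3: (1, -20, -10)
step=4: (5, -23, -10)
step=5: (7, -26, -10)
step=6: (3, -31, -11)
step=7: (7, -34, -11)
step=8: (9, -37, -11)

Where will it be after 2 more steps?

(9, -45, -12)

Differencing gives (+4, -3, +0), (+2, -3, +0), (-4, -5, -1), (+4, -3, +0), (+2, -3, +0), (-4, -5, -1), (+4, -3, +0), (+2, -3, +0). This is the pattern (+4, -3, +0), (+2, -3, +0), (-4, -5, -1) repeated.
step 9: apply (-4, -5, -1) → (5, -42, -12)
step 10: apply (+4, -3, +0) → (9, -45, -12)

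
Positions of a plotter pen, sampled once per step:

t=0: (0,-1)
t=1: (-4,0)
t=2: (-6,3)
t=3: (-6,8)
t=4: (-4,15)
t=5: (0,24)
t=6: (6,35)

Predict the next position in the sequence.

(14,48)

Taking differences between consecutive positions: (-4,+1), (-2,+3), (+0,+5), (+2,+7), (+4,+9), (+6,+11). These grow by (+2,+2) each step.
step 7: (6,35) + (+8,+13) → (14,48)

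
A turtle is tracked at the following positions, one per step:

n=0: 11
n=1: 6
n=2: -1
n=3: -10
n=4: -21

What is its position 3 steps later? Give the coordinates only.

First differences are -5, -7, -9, -11; their common second difference is -2 (constant acceleration).
step 5: -21 − 13 → -34
step 6: -34 − 15 → -49
step 7: -49 − 17 → -66

-66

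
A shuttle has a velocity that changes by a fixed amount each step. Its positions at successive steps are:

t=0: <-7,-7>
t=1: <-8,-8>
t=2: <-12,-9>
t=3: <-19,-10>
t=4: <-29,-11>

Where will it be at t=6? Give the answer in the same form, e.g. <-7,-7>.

Taking differences between consecutive positions: <-1,-1>, <-4,-1>, <-7,-1>, <-10,-1>. These grow by <-3,+0> each step.
step 5: <-29,-11> + <-13,-1> → <-42,-12>
step 6: <-42,-12> + <-16,-1> → <-58,-13>

<-58,-13>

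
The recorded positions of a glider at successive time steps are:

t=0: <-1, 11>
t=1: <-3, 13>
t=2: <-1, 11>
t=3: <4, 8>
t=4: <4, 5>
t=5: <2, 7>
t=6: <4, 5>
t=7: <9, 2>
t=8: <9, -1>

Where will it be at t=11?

<14, -4>

The moves between consecutive positions are <-2, +2>, <+2, -2>, <+5, -3>, <+0, -3>, <-2, +2>, <+2, -2>, <+5, -3>, <+0, -3>; they repeat the 4-cycle [<-2, +2>, <+2, -2>, <+5, -3>, <+0, -3>].
step 9: apply <-2, +2> → <7, 1>
step 10: apply <+2, -2> → <9, -1>
step 11: apply <+5, -3> → <14, -4>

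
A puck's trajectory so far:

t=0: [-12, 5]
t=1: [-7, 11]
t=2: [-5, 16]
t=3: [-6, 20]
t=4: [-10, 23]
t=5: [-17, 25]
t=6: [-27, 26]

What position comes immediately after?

First differences are [+5, +6], [+2, +5], [-1, +4], [-4, +3], [-7, +2], [-10, +1]; their common second difference is [-3, -1] (constant acceleration).
step 7: [-27, 26] + [-13, +0] → [-40, 26]

[-40, 26]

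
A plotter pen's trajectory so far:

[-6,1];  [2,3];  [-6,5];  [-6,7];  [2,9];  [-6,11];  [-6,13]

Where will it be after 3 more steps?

[-6,19]

The first coordinate repeats the cycle [-6, 2, -6] with period 3; step 9 mod 3 = 0, giving -6.
The second coordinate changes by +2 each step, so at step 9 it is 1 + 9·(2) = 19.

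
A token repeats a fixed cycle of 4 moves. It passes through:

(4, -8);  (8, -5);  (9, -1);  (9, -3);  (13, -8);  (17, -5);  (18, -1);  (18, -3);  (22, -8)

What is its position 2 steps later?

Differencing gives (+4, +3), (+1, +4), (+0, -2), (+4, -5), (+4, +3), (+1, +4), (+0, -2), (+4, -5). This is the pattern (+4, +3), (+1, +4), (+0, -2), (+4, -5) repeated.
step 9: apply (+4, +3) → (26, -5)
step 10: apply (+1, +4) → (27, -1)

(27, -1)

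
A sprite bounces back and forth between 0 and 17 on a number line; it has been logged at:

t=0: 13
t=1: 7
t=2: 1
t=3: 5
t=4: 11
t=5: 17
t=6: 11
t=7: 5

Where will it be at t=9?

The value reflects between 0 and 17, moving 6 per step.
  step 8: 5 → 1
  step 9: 1 → 7

7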